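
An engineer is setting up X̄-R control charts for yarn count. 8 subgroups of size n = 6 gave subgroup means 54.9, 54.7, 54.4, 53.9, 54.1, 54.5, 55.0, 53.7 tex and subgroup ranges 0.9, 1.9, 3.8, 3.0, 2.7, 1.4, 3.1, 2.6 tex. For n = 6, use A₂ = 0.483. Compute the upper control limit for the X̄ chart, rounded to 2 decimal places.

X̄̄ = (54.9 + 54.7 + 54.4 + 53.9 + 54.1 + 54.5 + 55.0 + 53.7) / 8 = 435.2000 / 8 = 54.4000
R̄ = (0.9 + 1.9 + 3.8 + 3.0 + 2.7 + 1.4 + 3.1 + 2.6) / 8 = 19.4000 / 8 = 2.4250
UCL = X̄̄ + A₂·R̄ = 54.4000 + 0.483 × 2.4250 = 55.5713

55.57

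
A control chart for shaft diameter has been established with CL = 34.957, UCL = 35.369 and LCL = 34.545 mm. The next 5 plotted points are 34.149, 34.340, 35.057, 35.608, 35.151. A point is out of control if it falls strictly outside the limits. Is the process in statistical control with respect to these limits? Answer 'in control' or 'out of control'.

Compare each point to [34.545, 35.369]: sample 1 = 34.149 < LCL; sample 2 = 34.340 < LCL; sample 4 = 35.608 > UCL.

out of control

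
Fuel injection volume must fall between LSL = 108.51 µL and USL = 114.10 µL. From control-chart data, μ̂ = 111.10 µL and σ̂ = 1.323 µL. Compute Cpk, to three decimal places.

Cpu = (USL − μ̂) / (3σ̂) = (114.10 − 111.10) / (3 × 1.323) = 0.7559; Cpl = (μ̂ − LSL) / (3σ̂) = (111.10 − 108.51) / (3 × 1.323) = 0.6526; Cpk = min(Cpu, Cpl) = 0.6526

0.653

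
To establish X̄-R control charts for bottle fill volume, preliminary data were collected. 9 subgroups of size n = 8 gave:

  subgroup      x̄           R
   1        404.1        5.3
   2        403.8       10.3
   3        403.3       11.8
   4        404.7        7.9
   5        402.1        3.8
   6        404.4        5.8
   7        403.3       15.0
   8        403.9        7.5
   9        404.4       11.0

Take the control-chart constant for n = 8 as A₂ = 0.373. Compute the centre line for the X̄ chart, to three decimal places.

403.778

X̄̄ = (404.1 + 403.8 + 403.3 + 404.7 + 402.1 + 404.4 + 403.3 + 403.9 + 404.4) / 9 = 3634.0000 / 9 = 403.7778
CL = X̄̄ = 403.7778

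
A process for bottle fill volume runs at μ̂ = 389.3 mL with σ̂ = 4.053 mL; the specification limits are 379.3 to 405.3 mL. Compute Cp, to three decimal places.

1.069

Cp = (USL − LSL) / (6σ̂) = (405.3 − 379.3) / (6 × 4.053) = 26.0000 / 24.3180 = 1.0692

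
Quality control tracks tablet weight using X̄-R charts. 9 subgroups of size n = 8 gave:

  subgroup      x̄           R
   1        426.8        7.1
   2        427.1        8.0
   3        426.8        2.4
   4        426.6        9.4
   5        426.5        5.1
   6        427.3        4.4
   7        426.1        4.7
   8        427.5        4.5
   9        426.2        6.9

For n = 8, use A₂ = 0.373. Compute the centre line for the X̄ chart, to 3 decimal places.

426.767

X̄̄ = (426.8 + 427.1 + 426.8 + 426.6 + 426.5 + 427.3 + 426.1 + 427.5 + 426.2) / 9 = 3840.9000 / 9 = 426.7667
CL = X̄̄ = 426.7667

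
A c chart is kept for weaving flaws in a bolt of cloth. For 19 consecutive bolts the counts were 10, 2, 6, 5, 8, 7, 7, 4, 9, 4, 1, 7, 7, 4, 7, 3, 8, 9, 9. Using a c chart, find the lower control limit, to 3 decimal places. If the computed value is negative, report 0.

c̄ = (10 + 2 + 6 + 5 + 8 + 7 + 7 + 4 + 9 + 4 + 1 + 7 + 7 + 4 + 7 + 3 + 8 + 9 + 9) / 19 = 117 / 19 = 6.1579
LCL = c̄ − 3√c̄ = 6.1579 − 3 × 2.4815 = -1.2866 → 0 (cannot be negative)

0.000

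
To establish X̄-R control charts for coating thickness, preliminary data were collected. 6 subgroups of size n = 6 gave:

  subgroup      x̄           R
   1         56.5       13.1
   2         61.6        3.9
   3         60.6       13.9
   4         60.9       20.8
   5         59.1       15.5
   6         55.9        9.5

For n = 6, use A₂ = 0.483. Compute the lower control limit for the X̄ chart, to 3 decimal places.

52.926

X̄̄ = (56.5 + 61.6 + 60.6 + 60.9 + 59.1 + 55.9) / 6 = 354.6000 / 6 = 59.1000
R̄ = (13.1 + 3.9 + 13.9 + 20.8 + 15.5 + 9.5) / 6 = 76.7000 / 6 = 12.7833
LCL = X̄̄ − A₂·R̄ = 59.1000 − 0.483 × 12.7833 = 52.9257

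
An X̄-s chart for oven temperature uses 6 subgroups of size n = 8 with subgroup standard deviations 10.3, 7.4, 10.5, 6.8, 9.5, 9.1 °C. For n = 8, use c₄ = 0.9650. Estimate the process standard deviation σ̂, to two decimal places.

s̄ = (10.3 + 7.4 + 10.5 + 6.8 + 9.5 + 9.1) / 6 = 8.9333
σ̂ = s̄ / c₄ = 8.9333 / 0.9650 = 9.2573

9.26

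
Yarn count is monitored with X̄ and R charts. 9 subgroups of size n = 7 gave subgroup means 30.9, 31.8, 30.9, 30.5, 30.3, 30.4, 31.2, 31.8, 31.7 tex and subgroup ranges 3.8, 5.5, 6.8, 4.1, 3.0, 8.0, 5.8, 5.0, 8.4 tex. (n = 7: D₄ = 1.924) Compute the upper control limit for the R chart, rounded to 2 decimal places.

R̄ = (3.8 + 5.5 + 6.8 + 4.1 + 3.0 + 8.0 + 5.8 + 5.0 + 8.4) / 9 = 50.4000 / 9 = 5.6000
UCL_R = D₄·R̄ = 1.924 × 5.6000 = 10.7744

10.77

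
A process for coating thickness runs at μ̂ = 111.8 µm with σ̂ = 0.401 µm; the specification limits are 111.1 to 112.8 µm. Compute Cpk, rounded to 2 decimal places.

Cpu = (USL − μ̂) / (3σ̂) = (112.8 − 111.8) / (3 × 0.401) = 0.8313; Cpl = (μ̂ − LSL) / (3σ̂) = (111.8 − 111.1) / (3 × 0.401) = 0.5819; Cpk = min(Cpu, Cpl) = 0.5819

0.58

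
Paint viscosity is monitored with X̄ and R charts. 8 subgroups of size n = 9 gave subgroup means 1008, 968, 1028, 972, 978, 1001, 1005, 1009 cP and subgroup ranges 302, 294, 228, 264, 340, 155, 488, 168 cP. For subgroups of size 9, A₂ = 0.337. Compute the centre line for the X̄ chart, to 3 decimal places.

996.125

X̄̄ = (1008 + 968 + 1028 + 972 + 978 + 1001 + 1005 + 1009) / 8 = 7969.0000 / 8 = 996.1250
CL = X̄̄ = 996.1250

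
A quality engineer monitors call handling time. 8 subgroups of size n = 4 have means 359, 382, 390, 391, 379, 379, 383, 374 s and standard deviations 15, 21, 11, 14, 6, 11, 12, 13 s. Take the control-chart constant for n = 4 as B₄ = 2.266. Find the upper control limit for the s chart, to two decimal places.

29.17

s̄ = (15 + 21 + 11 + 14 + 6 + 11 + 12 + 13) / 8 = 12.8750
UCL_s = B₄·s̄ = 2.266 × 12.8750 = 29.1747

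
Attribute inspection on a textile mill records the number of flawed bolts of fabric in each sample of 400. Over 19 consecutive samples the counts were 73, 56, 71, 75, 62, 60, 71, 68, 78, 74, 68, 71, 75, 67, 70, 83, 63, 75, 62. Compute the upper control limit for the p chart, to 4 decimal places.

0.2308

p̄ = Σdᵢ / (k·n) = 1322 / (19 × 400) = 0.17395
UCL = p̄ + 3·√(p̄(1−p̄)/n) = 0.17395 + 3 × √(0.17395×0.82605/400) = 0.17395 + 3 × 0.01895 = 0.23081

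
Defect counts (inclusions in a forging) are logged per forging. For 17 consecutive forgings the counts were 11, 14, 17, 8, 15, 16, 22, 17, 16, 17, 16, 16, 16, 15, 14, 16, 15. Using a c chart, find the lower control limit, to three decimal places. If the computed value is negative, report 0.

c̄ = (11 + 14 + 17 + 8 + 15 + 16 + 22 + 17 + 16 + 17 + 16 + 16 + 16 + 15 + 14 + 16 + 15) / 17 = 261 / 17 = 15.3529
LCL = c̄ − 3√c̄ = 15.3529 − 3 × 3.9183 = 3.5981

3.598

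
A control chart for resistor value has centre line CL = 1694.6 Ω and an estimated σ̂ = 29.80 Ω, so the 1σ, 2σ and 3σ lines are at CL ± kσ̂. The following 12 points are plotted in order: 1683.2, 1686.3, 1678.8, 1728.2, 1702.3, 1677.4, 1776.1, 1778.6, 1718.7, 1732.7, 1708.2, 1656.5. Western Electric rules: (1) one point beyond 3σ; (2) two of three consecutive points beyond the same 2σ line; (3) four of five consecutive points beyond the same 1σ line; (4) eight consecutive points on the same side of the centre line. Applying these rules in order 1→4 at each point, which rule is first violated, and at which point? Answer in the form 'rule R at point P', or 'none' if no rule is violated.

Zone of each point (C = within 1σ̂, B = 1σ̂–2σ̂, A = 2σ̂–3σ̂, * = beyond 3σ̂; sign = side of CL): 1:-C, 2:-C, 3:-C, 4:+B, 5:+C, 6:-C, 7:+A, 8:+A, 9:+C, 10:+B, 11:+C, 12:-B
Rule 2 (two of three consecutive points beyond the same 2σ limit) is satisfied at point 8.

rule 2 at point 8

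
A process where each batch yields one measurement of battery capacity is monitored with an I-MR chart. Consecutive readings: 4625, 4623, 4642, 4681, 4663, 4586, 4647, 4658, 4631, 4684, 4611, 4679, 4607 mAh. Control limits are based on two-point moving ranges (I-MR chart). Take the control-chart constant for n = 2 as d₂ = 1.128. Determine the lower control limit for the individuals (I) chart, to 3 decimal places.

4526.059

X̄ = (4625 + 4623 + 4642 + 4681 + 4663 + 4586 + 4647 + 4658 + 4631 + 4684 + 4611 + 4679 + 4607) / 13 = 4641.3077
Moving ranges: 2, 19, 39, 18, 77, 61, 11, 27, 53, 73, 68, 72; M̄R̄ = 520.0000 / 12 = 43.3333
LCL = X̄ − 3·M̄R̄/d₂ = 4641.3077 − 3 × 43.3333 / 1.128 = 4526.0595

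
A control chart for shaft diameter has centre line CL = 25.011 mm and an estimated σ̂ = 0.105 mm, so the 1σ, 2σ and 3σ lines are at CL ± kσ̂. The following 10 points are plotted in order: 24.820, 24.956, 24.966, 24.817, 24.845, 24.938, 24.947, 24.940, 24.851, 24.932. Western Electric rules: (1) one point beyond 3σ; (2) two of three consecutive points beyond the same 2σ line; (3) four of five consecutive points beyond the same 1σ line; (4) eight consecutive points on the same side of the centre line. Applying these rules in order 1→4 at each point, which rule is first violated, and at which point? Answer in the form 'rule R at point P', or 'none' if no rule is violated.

Zone of each point (C = within 1σ̂, B = 1σ̂–2σ̂, A = 2σ̂–3σ̂, * = beyond 3σ̂; sign = side of CL): 1:-B, 2:-C, 3:-C, 4:-B, 5:-B, 6:-C, 7:-C, 8:-C, 9:-B, 10:-C
Rule 4 (eight consecutive points on the same side of the centre line) is satisfied at point 8.

rule 4 at point 8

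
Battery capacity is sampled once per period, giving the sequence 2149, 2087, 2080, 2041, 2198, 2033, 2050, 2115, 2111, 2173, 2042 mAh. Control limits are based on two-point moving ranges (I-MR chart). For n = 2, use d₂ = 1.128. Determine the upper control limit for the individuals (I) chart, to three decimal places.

2286.655

X̄ = (2149 + 2087 + 2080 + 2041 + 2198 + 2033 + 2050 + 2115 + 2111 + 2173 + 2042) / 11 = 2098.0909
Moving ranges: 62, 7, 39, 157, 165, 17, 65, 4, 62, 131; M̄R̄ = 709.0000 / 10 = 70.9000
UCL = X̄ + 3·M̄R̄/d₂ = 2098.0909 + 3 × 70.9000 / 1.128 = 2286.6547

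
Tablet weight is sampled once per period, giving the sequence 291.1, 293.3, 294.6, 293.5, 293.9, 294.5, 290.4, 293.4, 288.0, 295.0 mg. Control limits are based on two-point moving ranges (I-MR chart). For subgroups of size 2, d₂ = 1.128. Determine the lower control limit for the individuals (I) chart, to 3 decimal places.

285.353

X̄ = (291.1 + 293.3 + 294.6 + 293.5 + 293.9 + 294.5 + 290.4 + 293.4 + 288.0 + 295.0) / 10 = 292.7700
Moving ranges: 2.2, 1.3, 1.1, 0.4, 0.6, 4.1, 3.0, 5.4, 7.0; M̄R̄ = 25.1000 / 9 = 2.7889
LCL = X̄ − 3·M̄R̄/d₂ = 292.7700 − 3 × 2.7889 / 1.128 = 285.3527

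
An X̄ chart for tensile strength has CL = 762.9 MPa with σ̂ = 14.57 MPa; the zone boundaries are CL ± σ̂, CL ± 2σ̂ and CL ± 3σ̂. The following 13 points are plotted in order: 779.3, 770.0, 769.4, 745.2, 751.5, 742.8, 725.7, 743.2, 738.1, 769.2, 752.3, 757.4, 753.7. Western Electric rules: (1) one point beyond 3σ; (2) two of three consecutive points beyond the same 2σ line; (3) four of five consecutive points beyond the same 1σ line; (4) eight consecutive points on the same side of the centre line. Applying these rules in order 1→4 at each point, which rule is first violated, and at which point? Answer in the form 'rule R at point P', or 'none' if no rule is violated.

Zone of each point (C = within 1σ̂, B = 1σ̂–2σ̂, A = 2σ̂–3σ̂, * = beyond 3σ̂; sign = side of CL): 1:+B, 2:+C, 3:+C, 4:-B, 5:-C, 6:-B, 7:-A, 8:-B, 9:-B, 10:+C, 11:-C, 12:-C, 13:-C
Rule 3 (four of five consecutive points beyond the same 1σ limit) is satisfied at point 8.

rule 3 at point 8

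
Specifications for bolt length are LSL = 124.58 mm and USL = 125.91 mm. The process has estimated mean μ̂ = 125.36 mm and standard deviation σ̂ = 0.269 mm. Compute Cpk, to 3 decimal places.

Cpu = (USL − μ̂) / (3σ̂) = (125.91 − 125.36) / (3 × 0.269) = 0.6815; Cpl = (μ̂ − LSL) / (3σ̂) = (125.36 − 124.58) / (3 × 0.269) = 0.9665; Cpk = min(Cpu, Cpl) = 0.6815

0.682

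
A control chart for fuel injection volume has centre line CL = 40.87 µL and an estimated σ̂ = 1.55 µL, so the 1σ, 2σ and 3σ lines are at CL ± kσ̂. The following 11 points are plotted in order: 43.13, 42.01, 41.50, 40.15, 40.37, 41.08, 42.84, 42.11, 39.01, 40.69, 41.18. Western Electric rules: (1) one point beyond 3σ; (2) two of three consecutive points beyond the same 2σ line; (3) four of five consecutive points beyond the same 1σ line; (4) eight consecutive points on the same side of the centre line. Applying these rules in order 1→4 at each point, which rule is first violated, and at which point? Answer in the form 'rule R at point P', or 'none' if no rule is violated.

Zone of each point (C = within 1σ̂, B = 1σ̂–2σ̂, A = 2σ̂–3σ̂, * = beyond 3σ̂; sign = side of CL): 1:+B, 2:+C, 3:+C, 4:-C, 5:-C, 6:+C, 7:+B, 8:+C, 9:-B, 10:-C, 11:+C
No rule fires across all 11 points.

none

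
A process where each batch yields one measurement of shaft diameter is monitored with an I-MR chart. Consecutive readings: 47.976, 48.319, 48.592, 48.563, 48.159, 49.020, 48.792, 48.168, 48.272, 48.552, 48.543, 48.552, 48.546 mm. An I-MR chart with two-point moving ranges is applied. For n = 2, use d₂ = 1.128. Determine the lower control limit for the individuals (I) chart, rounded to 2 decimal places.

X̄ = (47.976 + 48.319 + 48.592 + 48.563 + 48.159 + 49.020 + 48.792 + 48.168 + 48.272 + 48.552 + 48.543 + 48.552 + 48.546) / 13 = 48.4657
Moving ranges: 0.343, 0.273, 0.029, 0.404, 0.861, 0.228, 0.624, 0.104, 0.280, 0.009, 0.009, 0.006; M̄R̄ = 3.1700 / 12 = 0.2642
LCL = X̄ − 3·M̄R̄/d₂ = 48.4657 − 3 × 0.2642 / 1.128 = 47.7631

47.76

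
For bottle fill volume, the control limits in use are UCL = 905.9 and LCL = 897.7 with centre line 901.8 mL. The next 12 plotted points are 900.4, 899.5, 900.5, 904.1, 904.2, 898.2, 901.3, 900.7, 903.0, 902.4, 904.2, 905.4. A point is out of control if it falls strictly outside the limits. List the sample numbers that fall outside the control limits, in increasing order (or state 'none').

All 12 points lie within [897.7, 905.9].

none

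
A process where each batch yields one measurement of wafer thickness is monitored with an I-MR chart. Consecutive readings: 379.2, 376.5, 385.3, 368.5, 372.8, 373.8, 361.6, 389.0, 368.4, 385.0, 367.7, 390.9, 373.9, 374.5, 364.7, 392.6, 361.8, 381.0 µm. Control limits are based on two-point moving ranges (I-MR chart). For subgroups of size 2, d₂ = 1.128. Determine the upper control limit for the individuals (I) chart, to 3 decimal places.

416.037

X̄ = (379.2 + 376.5 + 385.3 + 368.5 + 372.8 + 373.8 + 361.6 + 389.0 + 368.4 + 385.0 + 367.7 + 390.9 + 373.9 + 374.5 + 364.7 + 392.6 + 361.8 + 381.0) / 18 = 375.9556
Moving ranges: 2.7, 8.8, 16.8, 4.3, 1.0, 12.2, 27.4, 20.6, 16.6, 17.3, 23.2, 17.0, 0.6, 9.8, 27.9, 30.8, 19.2; M̄R̄ = 256.2000 / 17 = 15.0706
UCL = X̄ + 3·M̄R̄/d₂ = 375.9556 + 3 × 15.0706 / 1.128 = 416.0369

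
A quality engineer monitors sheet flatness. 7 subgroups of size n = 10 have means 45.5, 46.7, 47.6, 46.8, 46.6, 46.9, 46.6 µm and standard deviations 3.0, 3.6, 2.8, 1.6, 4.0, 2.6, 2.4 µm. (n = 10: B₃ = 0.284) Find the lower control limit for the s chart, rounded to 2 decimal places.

s̄ = (3.0 + 3.6 + 2.8 + 1.6 + 4.0 + 2.6 + 2.4) / 7 = 2.8571
LCL_s = B₃·s̄ = 0.284 × 2.8571 = 0.8114

0.81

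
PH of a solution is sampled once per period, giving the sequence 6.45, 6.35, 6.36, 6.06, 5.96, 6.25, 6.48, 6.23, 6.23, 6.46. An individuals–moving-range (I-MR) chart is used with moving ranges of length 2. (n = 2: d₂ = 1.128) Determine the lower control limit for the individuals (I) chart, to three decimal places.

5.837

X̄ = (6.45 + 6.35 + 6.36 + 6.06 + 5.96 + 6.25 + 6.48 + 6.23 + 6.23 + 6.46) / 10 = 6.2830
Moving ranges: 0.10, 0.01, 0.30, 0.10, 0.29, 0.23, 0.25, 0.00, 0.23; M̄R̄ = 1.5100 / 9 = 0.1678
LCL = X̄ − 3·M̄R̄/d₂ = 6.2830 − 3 × 0.1678 / 1.128 = 5.8368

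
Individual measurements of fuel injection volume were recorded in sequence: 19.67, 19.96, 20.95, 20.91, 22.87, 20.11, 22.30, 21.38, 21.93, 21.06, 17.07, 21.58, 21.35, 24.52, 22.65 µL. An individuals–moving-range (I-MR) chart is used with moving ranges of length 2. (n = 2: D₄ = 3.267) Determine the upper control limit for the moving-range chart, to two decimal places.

5.68

Moving ranges: 0.29, 0.99, 0.04, 1.96, 2.76, 2.19, 0.92, 0.55, 0.87, 3.99, 4.51, 0.23, 3.17, 1.87; M̄R̄ = 24.3400 / 14 = 1.7386
UCL_MR = D₄·M̄R̄ = 3.267 × 1.7386 = 5.6799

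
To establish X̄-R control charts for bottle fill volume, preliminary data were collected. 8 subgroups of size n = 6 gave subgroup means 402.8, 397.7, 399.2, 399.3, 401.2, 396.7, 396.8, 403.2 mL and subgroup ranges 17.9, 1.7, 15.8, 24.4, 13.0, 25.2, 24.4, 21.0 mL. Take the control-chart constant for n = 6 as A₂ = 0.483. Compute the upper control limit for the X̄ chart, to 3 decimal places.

X̄̄ = (402.8 + 397.7 + 399.2 + 399.3 + 401.2 + 396.7 + 396.8 + 403.2) / 8 = 3196.9000 / 8 = 399.6125
R̄ = (17.9 + 1.7 + 15.8 + 24.4 + 13.0 + 25.2 + 24.4 + 21.0) / 8 = 143.4000 / 8 = 17.9250
UCL = X̄̄ + A₂·R̄ = 399.6125 + 0.483 × 17.9250 = 408.2703

408.270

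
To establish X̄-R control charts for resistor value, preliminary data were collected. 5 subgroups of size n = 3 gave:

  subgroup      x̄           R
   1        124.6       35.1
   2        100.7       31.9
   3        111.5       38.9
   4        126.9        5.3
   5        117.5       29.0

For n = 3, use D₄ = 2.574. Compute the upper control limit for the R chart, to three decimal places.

R̄ = (35.1 + 31.9 + 38.9 + 5.3 + 29.0) / 5 = 140.2000 / 5 = 28.0400
UCL_R = D₄·R̄ = 2.574 × 28.0400 = 72.1750

72.175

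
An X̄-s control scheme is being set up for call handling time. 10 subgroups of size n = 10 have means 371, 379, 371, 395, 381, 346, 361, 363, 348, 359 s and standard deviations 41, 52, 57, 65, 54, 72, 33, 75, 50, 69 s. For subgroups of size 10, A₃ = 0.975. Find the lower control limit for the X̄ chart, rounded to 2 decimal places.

312.02

X̄̄ = (371 + 379 + 371 + 395 + 381 + 346 + 361 + 363 + 348 + 359) / 10 = 367.4000
s̄ = (41 + 52 + 57 + 65 + 54 + 72 + 33 + 75 + 50 + 69) / 10 = 56.8000
LCL = X̄̄ − A₃·s̄ = 367.4000 − 0.975 × 56.8000 = 312.0200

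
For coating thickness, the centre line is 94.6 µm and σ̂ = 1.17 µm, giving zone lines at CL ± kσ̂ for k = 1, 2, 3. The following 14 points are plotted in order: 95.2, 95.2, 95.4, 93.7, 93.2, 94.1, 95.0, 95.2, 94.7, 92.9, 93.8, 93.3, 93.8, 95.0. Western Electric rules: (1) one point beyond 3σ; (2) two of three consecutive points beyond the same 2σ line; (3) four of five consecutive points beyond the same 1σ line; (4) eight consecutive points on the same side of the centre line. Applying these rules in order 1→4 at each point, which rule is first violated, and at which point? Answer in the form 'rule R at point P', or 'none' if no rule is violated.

none

Zone of each point (C = within 1σ̂, B = 1σ̂–2σ̂, A = 2σ̂–3σ̂, * = beyond 3σ̂; sign = side of CL): 1:+C, 2:+C, 3:+C, 4:-C, 5:-B, 6:-C, 7:+C, 8:+C, 9:+C, 10:-B, 11:-C, 12:-B, 13:-C, 14:+C
No rule fires across all 14 points.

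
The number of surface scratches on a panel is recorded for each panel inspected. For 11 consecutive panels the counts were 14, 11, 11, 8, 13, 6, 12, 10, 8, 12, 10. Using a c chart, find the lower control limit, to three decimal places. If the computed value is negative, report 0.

0.754

c̄ = (14 + 11 + 11 + 8 + 13 + 6 + 12 + 10 + 8 + 12 + 10) / 11 = 115 / 11 = 10.4545
LCL = c̄ − 3√c̄ = 10.4545 − 3 × 3.2333 = 0.7545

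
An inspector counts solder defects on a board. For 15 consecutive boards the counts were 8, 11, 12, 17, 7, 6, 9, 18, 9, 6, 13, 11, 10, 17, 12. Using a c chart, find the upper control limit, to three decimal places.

21.047

c̄ = (8 + 11 + 12 + 17 + 7 + 6 + 9 + 18 + 9 + 6 + 13 + 11 + 10 + 17 + 12) / 15 = 166 / 15 = 11.0667
UCL = c̄ + 3√c̄ = 11.0667 + 3 × √11.0667 = 11.0667 + 3 × 3.3267 = 21.0466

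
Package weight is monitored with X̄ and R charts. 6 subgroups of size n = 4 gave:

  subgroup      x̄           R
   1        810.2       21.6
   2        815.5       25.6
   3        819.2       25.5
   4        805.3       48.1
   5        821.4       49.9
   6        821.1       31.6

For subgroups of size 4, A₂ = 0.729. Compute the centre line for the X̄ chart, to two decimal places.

815.45

X̄̄ = (810.2 + 815.5 + 819.2 + 805.3 + 821.4 + 821.1) / 6 = 4892.7000 / 6 = 815.4500
CL = X̄̄ = 815.4500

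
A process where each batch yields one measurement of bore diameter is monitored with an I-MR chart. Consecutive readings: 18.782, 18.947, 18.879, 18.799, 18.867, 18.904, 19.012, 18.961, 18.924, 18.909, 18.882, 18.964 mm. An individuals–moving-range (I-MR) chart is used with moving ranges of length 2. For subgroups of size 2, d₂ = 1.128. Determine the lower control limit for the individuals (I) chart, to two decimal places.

X̄ = (18.782 + 18.947 + 18.879 + 18.799 + 18.867 + 18.904 + 19.012 + 18.961 + 18.924 + 18.909 + 18.882 + 18.964) / 12 = 18.9025
Moving ranges: 0.165, 0.068, 0.080, 0.068, 0.037, 0.108, 0.051, 0.037, 0.015, 0.027, 0.082; M̄R̄ = 0.7380 / 11 = 0.0671
LCL = X̄ − 3·M̄R̄/d₂ = 18.9025 − 3 × 0.0671 / 1.128 = 18.7241

18.72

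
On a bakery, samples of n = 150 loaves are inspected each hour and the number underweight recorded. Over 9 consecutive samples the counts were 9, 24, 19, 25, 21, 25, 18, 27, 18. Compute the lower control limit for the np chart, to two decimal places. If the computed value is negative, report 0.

8.00

p̄ = Σdᵢ / (k·n) = 186 / (9 × 150) = 0.13778
LCL = np̄ − 3·√(np̄(1−p̄)) = 20.6667 − 3 × 4.2213 = 8.0028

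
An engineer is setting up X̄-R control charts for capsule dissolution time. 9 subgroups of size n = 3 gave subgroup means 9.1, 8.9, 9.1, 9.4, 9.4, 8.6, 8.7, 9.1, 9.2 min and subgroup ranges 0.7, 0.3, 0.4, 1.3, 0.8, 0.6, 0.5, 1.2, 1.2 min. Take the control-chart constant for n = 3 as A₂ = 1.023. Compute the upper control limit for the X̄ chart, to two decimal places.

9.85

X̄̄ = (9.1 + 8.9 + 9.1 + 9.4 + 9.4 + 8.6 + 8.7 + 9.1 + 9.2) / 9 = 81.5000 / 9 = 9.0556
R̄ = (0.7 + 0.3 + 0.4 + 1.3 + 0.8 + 0.6 + 0.5 + 1.2 + 1.2) / 9 = 7.0000 / 9 = 0.7778
UCL = X̄̄ + A₂·R̄ = 9.0556 + 1.023 × 0.7778 = 9.8512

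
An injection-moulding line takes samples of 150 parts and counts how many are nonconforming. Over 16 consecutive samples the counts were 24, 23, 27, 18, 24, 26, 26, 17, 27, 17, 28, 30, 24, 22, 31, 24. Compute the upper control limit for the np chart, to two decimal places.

p̄ = Σdᵢ / (k·n) = 388 / (16 × 150) = 0.16167
UCL = np̄ + 3·√(np̄(1−p̄)) = 24.2500 + 3 × √(24.2500×0.83833) = 24.2500 + 3 × 4.5088 = 37.7765

37.78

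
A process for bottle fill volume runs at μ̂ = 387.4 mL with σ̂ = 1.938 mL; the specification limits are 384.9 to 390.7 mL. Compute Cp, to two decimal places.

Cp = (USL − LSL) / (6σ̂) = (390.7 − 384.9) / (6 × 1.938) = 5.8000 / 11.6280 = 0.4988

0.50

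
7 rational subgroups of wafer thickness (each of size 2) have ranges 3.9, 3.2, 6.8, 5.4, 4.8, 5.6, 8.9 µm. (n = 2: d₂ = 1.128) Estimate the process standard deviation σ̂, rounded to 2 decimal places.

4.89

R̄ = (3.9 + 3.2 + 6.8 + 5.4 + 4.8 + 5.6 + 8.9) / 7 = 5.5143
σ̂ = R̄ / d₂ = 5.5143 / 1.128 = 4.8886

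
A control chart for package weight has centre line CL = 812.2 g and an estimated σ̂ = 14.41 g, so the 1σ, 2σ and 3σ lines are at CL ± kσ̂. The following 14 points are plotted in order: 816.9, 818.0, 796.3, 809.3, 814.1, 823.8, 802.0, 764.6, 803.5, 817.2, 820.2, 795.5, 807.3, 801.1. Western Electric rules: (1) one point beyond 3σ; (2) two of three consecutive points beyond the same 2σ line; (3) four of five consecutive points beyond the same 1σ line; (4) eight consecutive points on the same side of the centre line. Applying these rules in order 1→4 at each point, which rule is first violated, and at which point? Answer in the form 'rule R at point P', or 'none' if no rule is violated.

rule 1 at point 8

Zone of each point (C = within 1σ̂, B = 1σ̂–2σ̂, A = 2σ̂–3σ̂, * = beyond 3σ̂; sign = side of CL): 1:+C, 2:+C, 3:-B, 4:-C, 5:+C, 6:+C, 7:-C, 8:-*, 9:-C, 10:+C, 11:+C, 12:-B, 13:-C, 14:-C
Rule 1 (one point beyond the 3σ limits) is satisfied at point 8.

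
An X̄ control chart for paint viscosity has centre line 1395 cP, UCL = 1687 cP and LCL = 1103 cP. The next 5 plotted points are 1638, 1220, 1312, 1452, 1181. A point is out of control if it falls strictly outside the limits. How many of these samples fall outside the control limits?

0

All 5 points lie within [1103, 1687].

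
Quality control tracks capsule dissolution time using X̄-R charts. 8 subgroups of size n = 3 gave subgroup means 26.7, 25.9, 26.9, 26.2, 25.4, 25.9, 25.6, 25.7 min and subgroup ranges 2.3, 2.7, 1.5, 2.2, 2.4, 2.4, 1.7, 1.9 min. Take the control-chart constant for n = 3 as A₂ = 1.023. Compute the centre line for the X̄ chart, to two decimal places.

26.04

X̄̄ = (26.7 + 25.9 + 26.9 + 26.2 + 25.4 + 25.9 + 25.6 + 25.7) / 8 = 208.3000 / 8 = 26.0375
CL = X̄̄ = 26.0375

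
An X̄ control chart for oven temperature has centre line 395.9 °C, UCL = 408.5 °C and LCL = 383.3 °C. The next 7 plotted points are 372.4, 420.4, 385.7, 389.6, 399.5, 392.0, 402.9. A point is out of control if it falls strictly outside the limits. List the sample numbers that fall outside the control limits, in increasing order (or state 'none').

Compare each point to [383.3, 408.5]: sample 1 = 372.4 < LCL; sample 2 = 420.4 > UCL.

1, 2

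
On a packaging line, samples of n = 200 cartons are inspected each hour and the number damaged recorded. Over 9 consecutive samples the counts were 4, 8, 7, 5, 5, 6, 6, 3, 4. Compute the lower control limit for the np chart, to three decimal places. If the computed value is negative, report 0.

0.000

p̄ = Σdᵢ / (k·n) = 48 / (9 × 200) = 0.02667
LCL = np̄ − 3·√(np̄(1−p̄)) = 5.3333 − 3 × 2.2784 = -1.5019 → 0 (negative, so LCL = 0)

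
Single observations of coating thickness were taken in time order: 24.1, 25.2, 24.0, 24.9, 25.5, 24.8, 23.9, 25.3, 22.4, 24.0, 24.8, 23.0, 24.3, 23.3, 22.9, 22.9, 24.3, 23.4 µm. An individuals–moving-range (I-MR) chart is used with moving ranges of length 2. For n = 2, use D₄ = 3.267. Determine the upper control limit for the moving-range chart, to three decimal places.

Moving ranges: 1.1, 1.2, 0.9, 0.6, 0.7, 0.9, 1.4, 2.9, 1.6, 0.8, 1.8, 1.3, 1.0, 0.4, 0.0, 1.4, 0.9; M̄R̄ = 18.9000 / 17 = 1.1118
UCL_MR = D₄·M̄R̄ = 3.267 × 1.1118 = 3.6321

3.632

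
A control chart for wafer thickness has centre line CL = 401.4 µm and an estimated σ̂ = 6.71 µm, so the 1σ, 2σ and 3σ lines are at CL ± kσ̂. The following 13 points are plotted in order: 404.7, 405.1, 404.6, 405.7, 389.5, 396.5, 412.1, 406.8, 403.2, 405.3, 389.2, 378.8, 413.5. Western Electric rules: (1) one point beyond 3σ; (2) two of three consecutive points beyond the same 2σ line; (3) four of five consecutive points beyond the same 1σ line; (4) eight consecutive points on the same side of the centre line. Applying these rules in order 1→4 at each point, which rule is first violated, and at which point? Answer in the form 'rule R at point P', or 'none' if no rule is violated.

rule 1 at point 12

Zone of each point (C = within 1σ̂, B = 1σ̂–2σ̂, A = 2σ̂–3σ̂, * = beyond 3σ̂; sign = side of CL): 1:+C, 2:+C, 3:+C, 4:+C, 5:-B, 6:-C, 7:+B, 8:+C, 9:+C, 10:+C, 11:-B, 12:-*, 13:+B
Rule 1 (one point beyond the 3σ limits) is satisfied at point 12.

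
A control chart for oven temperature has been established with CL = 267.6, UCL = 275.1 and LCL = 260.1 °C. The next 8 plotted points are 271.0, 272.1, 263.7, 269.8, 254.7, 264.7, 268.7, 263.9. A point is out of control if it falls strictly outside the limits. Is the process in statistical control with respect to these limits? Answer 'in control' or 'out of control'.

out of control

Compare each point to [260.1, 275.1]: sample 5 = 254.7 < LCL.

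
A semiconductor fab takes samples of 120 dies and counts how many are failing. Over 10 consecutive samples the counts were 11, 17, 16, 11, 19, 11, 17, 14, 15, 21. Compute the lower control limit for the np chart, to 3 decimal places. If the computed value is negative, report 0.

4.270

p̄ = Σdᵢ / (k·n) = 152 / (10 × 120) = 0.12667
LCL = np̄ − 3·√(np̄(1−p̄)) = 15.2000 − 3 × 3.6434 = 4.2697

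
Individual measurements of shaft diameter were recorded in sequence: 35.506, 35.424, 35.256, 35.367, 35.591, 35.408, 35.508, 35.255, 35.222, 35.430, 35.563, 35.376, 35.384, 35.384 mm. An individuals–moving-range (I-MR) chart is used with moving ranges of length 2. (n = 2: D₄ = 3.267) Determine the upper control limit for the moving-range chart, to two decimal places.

Moving ranges: 0.082, 0.168, 0.111, 0.224, 0.183, 0.100, 0.253, 0.033, 0.208, 0.133, 0.187, 0.008, 0.000; M̄R̄ = 1.6900 / 13 = 0.1300
UCL_MR = D₄·M̄R̄ = 3.267 × 0.1300 = 0.4247

0.42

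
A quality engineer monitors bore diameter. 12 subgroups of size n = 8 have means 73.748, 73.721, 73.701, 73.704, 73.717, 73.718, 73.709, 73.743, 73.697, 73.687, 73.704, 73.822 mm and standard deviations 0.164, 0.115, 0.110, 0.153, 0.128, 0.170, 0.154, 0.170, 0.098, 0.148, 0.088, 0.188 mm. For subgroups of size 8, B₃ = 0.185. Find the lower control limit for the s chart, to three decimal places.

0.026

s̄ = (0.164 + 0.115 + 0.110 + 0.153 + 0.128 + 0.170 + 0.154 + 0.170 + 0.098 + 0.148 + 0.088 + 0.188) / 12 = 0.1405
LCL_s = B₃·s̄ = 0.185 × 0.1405 = 0.0260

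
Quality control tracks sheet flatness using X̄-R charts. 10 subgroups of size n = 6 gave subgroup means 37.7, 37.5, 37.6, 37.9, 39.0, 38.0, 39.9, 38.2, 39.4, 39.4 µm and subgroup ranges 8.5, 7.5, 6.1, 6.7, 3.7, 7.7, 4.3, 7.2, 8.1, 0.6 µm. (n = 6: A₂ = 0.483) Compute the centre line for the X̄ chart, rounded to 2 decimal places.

X̄̄ = (37.7 + 37.5 + 37.6 + 37.9 + 39.0 + 38.0 + 39.9 + 38.2 + 39.4 + 39.4) / 10 = 384.6000 / 10 = 38.4600
CL = X̄̄ = 38.4600

38.46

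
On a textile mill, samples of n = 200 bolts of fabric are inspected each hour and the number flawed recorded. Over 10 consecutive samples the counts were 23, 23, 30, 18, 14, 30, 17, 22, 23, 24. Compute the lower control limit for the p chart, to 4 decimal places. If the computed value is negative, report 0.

0.0451

p̄ = Σdᵢ / (k·n) = 224 / (10 × 200) = 0.11200
LCL = p̄ − 3·√(p̄(1−p̄)/n) = 0.11200 − 3 × 0.02230 = 0.04510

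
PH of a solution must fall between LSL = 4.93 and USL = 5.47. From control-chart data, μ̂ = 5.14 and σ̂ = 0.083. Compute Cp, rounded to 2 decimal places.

Cp = (USL − LSL) / (6σ̂) = (5.47 − 4.93) / (6 × 0.083) = 0.5400 / 0.4980 = 1.0843

1.08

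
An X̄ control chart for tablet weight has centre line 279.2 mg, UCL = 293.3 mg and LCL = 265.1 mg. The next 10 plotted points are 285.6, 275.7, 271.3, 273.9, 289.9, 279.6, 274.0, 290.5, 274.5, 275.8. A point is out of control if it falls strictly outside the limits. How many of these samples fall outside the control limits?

0

All 10 points lie within [265.1, 293.3].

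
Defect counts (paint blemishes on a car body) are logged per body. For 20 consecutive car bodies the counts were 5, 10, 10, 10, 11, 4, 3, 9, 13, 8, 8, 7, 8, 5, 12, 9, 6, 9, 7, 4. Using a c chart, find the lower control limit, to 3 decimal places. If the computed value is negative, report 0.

0.000

c̄ = (5 + 10 + 10 + 10 + 11 + 4 + 3 + 9 + 13 + 8 + 8 + 7 + 8 + 5 + 12 + 9 + 6 + 9 + 7 + 4) / 20 = 158 / 20 = 7.9000
LCL = c̄ − 3√c̄ = 7.9000 − 3 × 2.8107 = -0.5321 → 0 (cannot be negative)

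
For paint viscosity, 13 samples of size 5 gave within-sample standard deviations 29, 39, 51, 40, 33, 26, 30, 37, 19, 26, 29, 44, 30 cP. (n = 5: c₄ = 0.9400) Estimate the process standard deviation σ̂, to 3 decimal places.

s̄ = (29 + 39 + 51 + 40 + 33 + 26 + 30 + 37 + 19 + 26 + 29 + 44 + 30) / 13 = 33.3077
σ̂ = s̄ / c₄ = 33.3077 / 0.9400 = 35.4337

35.434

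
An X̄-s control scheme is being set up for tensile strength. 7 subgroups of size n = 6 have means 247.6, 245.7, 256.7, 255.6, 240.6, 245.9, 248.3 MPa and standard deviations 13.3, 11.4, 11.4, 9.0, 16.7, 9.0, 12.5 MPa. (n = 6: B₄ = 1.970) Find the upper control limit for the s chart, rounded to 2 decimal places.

s̄ = (13.3 + 11.4 + 11.4 + 9.0 + 16.7 + 9.0 + 12.5) / 7 = 11.9000
UCL_s = B₄·s̄ = 1.970 × 11.9000 = 23.4430

23.44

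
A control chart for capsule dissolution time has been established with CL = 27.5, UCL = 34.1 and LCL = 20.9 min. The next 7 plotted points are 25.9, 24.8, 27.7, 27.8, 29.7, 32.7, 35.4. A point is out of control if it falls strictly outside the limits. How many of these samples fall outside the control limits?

Compare each point to [20.9, 34.1]: sample 7 = 35.4 > UCL.

1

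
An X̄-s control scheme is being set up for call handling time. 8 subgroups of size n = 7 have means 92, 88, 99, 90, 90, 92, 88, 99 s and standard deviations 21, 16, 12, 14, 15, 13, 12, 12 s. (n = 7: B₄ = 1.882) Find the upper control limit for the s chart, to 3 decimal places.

27.054

s̄ = (21 + 16 + 12 + 14 + 15 + 13 + 12 + 12) / 8 = 14.3750
UCL_s = B₄·s̄ = 1.882 × 14.3750 = 27.0537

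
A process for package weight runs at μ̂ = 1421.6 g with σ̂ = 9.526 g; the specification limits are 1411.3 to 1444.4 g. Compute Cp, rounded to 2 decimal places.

Cp = (USL − LSL) / (6σ̂) = (1444.4 − 1411.3) / (6 × 9.526) = 33.1000 / 57.1560 = 0.5791

0.58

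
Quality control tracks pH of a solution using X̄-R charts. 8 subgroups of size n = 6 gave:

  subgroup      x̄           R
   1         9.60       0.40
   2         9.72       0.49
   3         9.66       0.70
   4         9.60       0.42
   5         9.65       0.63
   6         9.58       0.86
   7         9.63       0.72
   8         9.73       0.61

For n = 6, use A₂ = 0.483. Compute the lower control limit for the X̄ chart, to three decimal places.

X̄̄ = (9.60 + 9.72 + 9.66 + 9.60 + 9.65 + 9.58 + 9.63 + 9.73) / 8 = 77.1700 / 8 = 9.6463
R̄ = (0.40 + 0.49 + 0.70 + 0.42 + 0.63 + 0.86 + 0.72 + 0.61) / 8 = 4.8300 / 8 = 0.6038
LCL = X̄̄ − A₂·R̄ = 9.6463 − 0.483 × 0.6038 = 9.3546

9.355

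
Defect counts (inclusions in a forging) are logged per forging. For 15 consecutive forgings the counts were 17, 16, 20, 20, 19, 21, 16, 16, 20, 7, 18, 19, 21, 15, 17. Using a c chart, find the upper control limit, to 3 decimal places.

30.005

c̄ = (17 + 16 + 20 + 20 + 19 + 21 + 16 + 16 + 20 + 7 + 18 + 19 + 21 + 15 + 17) / 15 = 262 / 15 = 17.4667
UCL = c̄ + 3√c̄ = 17.4667 + 3 × √17.4667 = 17.4667 + 3 × 4.1793 = 30.0046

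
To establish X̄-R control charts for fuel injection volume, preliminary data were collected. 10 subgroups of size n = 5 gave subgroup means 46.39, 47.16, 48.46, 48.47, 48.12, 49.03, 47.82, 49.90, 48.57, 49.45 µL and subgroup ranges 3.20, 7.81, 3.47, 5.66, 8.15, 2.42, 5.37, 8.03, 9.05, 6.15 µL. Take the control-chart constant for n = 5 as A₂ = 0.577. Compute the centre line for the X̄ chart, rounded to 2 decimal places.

48.34

X̄̄ = (46.39 + 47.16 + 48.46 + 48.47 + 48.12 + 49.03 + 47.82 + 49.90 + 48.57 + 49.45) / 10 = 483.3700 / 10 = 48.3370
CL = X̄̄ = 48.3370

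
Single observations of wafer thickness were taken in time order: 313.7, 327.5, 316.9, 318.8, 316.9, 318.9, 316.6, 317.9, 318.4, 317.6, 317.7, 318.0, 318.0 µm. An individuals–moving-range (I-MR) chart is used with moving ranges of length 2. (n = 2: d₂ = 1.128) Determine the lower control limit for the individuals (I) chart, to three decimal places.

310.355

X̄ = (313.7 + 327.5 + 316.9 + 318.8 + 316.9 + 318.9 + 316.6 + 317.9 + 318.4 + 317.6 + 317.7 + 318.0 + 318.0) / 13 = 318.2231
Moving ranges: 13.8, 10.6, 1.9, 1.9, 2.0, 2.3, 1.3, 0.5, 0.8, 0.1, 0.3, 0.0; M̄R̄ = 35.5000 / 12 = 2.9583
LCL = X̄ − 3·M̄R̄/d₂ = 318.2231 − 3 × 2.9583 / 1.128 = 310.3552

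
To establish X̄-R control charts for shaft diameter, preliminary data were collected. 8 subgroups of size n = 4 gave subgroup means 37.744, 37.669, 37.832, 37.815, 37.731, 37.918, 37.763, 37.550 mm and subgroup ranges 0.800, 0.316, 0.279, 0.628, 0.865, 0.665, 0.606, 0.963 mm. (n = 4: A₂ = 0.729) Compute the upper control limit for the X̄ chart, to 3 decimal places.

X̄̄ = (37.744 + 37.669 + 37.832 + 37.815 + 37.731 + 37.918 + 37.763 + 37.550) / 8 = 302.0220 / 8 = 37.7527
R̄ = (0.800 + 0.316 + 0.279 + 0.628 + 0.865 + 0.665 + 0.606 + 0.963) / 8 = 5.1220 / 8 = 0.6402
UCL = X̄̄ + A₂·R̄ = 37.7527 + 0.729 × 0.6402 = 38.2195

38.219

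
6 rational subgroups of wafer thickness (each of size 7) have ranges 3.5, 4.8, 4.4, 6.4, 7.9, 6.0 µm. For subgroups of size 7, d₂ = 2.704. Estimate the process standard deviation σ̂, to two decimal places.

R̄ = (3.5 + 4.8 + 4.4 + 6.4 + 7.9 + 6.0) / 6 = 5.5000
σ̂ = R̄ / d₂ = 5.5000 / 2.704 = 2.0340

2.03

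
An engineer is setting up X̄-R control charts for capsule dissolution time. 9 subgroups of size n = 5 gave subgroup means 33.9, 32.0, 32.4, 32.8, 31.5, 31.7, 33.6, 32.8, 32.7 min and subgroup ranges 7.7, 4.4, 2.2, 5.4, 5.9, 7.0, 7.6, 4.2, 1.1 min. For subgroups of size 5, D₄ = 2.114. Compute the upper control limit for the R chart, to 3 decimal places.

10.687

R̄ = (7.7 + 4.4 + 2.2 + 5.4 + 5.9 + 7.0 + 7.6 + 4.2 + 1.1) / 9 = 45.5000 / 9 = 5.0556
UCL_R = D₄·R̄ = 2.114 × 5.0556 = 10.6874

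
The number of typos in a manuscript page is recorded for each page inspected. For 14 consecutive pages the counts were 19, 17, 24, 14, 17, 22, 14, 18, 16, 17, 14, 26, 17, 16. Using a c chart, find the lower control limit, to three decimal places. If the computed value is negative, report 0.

5.226

c̄ = (19 + 17 + 24 + 14 + 17 + 22 + 14 + 18 + 16 + 17 + 14 + 26 + 17 + 16) / 14 = 251 / 14 = 17.9286
LCL = c̄ − 3√c̄ = 17.9286 − 3 × 4.2342 = 5.2259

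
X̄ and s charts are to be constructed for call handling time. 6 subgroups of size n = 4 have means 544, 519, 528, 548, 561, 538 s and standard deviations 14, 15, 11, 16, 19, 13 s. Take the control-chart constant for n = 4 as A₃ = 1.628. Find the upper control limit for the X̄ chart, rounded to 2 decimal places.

563.54

X̄̄ = (544 + 519 + 528 + 548 + 561 + 538) / 6 = 539.6667
s̄ = (14 + 15 + 11 + 16 + 19 + 13) / 6 = 14.6667
UCL = X̄̄ + A₃·s̄ = 539.6667 + 1.628 × 14.6667 = 563.5440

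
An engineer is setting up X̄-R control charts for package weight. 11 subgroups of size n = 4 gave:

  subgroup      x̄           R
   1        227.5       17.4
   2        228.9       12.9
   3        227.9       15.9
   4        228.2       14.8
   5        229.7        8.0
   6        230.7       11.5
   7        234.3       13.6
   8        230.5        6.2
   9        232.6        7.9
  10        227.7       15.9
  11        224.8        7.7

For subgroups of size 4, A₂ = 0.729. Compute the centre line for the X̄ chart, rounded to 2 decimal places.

229.35

X̄̄ = (227.5 + 228.9 + 227.9 + 228.2 + 229.7 + 230.7 + 234.3 + 230.5 + 232.6 + 227.7 + 224.8) / 11 = 2522.8000 / 11 = 229.3455
CL = X̄̄ = 229.3455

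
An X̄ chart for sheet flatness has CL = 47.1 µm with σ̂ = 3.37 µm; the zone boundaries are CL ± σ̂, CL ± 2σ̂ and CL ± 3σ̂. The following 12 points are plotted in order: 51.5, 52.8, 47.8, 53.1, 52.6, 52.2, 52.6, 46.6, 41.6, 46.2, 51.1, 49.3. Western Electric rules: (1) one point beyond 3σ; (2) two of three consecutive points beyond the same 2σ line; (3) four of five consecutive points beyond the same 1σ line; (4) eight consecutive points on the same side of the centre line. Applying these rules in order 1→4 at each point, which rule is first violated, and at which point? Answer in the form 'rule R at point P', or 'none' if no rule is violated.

Zone of each point (C = within 1σ̂, B = 1σ̂–2σ̂, A = 2σ̂–3σ̂, * = beyond 3σ̂; sign = side of CL): 1:+B, 2:+B, 3:+C, 4:+B, 5:+B, 6:+B, 7:+B, 8:-C, 9:-B, 10:-C, 11:+B, 12:+C
Rule 3 (four of five consecutive points beyond the same 1σ limit) is satisfied at point 5.

rule 3 at point 5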